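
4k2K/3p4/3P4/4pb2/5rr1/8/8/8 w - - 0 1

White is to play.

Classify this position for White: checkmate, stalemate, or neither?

stalemate

White to move; white king on h8.
In check: no.
King squares — g7: attacked by Rg4; h7: attacked by Bf5; g8: attacked by Rg4.
Legal moves for White: none.
Not in check and no legal moves → stalemate.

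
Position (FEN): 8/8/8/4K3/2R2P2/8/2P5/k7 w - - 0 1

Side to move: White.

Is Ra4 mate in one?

no

After Ra4: black king on a1; in check: yes, from the white rook on a4.
Black has 2 legal replies: Kb2, Kb1.
In check but a legal move exists → not checkmate.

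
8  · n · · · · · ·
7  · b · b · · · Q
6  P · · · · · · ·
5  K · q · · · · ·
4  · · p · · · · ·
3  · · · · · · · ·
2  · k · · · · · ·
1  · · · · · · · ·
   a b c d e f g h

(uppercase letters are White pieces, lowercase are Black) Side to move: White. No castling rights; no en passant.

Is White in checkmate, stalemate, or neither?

White to move; white king on a5.
In check: yes, from the black queen on c5.
King squares — a4: attacked by Bd7; b4: attacked by Qc5; b5: attacked by Qc5; a6: own pawn; b6: attacked by Qc5.
Legal moves for White: none.
In check with no legal moves → checkmate.

checkmate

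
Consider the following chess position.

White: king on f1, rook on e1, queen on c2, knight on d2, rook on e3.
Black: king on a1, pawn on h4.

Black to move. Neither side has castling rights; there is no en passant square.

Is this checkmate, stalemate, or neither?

Black to move; black king on a1.
In check: yes, from the white rook on e1.
King squares — b1: attacked by Re1; a2: attacked by Qc2; b2: attacked by Qc2.
Legal moves for Black: none.
In check with no legal moves → checkmate.

checkmate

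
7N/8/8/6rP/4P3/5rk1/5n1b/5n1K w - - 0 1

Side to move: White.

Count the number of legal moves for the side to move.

0

White to move; king on h1.
In check: yes, from the black knight on f2.
Legal moves: none.
Count: 0.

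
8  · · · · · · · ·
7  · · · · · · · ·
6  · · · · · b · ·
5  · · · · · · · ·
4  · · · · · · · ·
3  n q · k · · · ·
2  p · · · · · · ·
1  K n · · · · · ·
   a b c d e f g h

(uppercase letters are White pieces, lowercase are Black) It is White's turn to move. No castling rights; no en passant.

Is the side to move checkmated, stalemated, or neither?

checkmate

White to move; white king on a1.
In check: yes, from the black bishop on f6.
King squares — b1: attacked by Pa2; a2: attacked by Qb3; b2: attacked by Qb3.
Legal moves for White: none.
In check with no legal moves → checkmate.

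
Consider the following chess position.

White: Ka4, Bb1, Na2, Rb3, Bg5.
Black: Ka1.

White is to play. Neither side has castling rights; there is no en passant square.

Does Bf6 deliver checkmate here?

yes

After Bf6: black king on a1; in check: yes, from the white bishop on f6.
King squares — b1: attacked by Rb3; a2: attacked by Bb1; b2: attacked by Rb3.
Black has no legal moves → checkmate.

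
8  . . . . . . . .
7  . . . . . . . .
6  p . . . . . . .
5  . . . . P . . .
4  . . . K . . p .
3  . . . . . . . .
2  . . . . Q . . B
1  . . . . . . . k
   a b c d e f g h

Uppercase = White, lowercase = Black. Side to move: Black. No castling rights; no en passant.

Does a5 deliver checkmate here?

After a5: white king on d4; in check: no.
White is not in check, so this cannot be checkmate.

no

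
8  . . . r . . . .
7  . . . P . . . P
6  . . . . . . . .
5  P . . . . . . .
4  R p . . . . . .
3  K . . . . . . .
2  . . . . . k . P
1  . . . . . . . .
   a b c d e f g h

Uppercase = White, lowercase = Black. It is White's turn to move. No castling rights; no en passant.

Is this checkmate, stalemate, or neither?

neither

White to move; white king on a3.
In check: yes, from the black pawn on b4.
Legal moves for White: Kxb4, Kb3, Kb2, Ka2, Rxb4.
White is in check but has 5 legal moves → neither.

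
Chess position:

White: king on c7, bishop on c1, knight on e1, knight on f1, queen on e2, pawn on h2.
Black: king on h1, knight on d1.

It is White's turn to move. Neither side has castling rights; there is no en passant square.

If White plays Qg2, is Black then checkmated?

After Qg2: black king on h1; in check: yes, from the white queen on g2.
King squares — g1: attacked by Qg2; g2: attacked by Ne1; h2: attacked by Nf1.
Black has no legal moves → checkmate.

yes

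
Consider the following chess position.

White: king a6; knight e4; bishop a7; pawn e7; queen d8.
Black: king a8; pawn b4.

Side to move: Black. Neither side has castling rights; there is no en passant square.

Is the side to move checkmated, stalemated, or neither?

Black to move; black king on a8.
In check: yes, from the white queen on d8.
King squares — a7: attacked by Ka6; b7: attacked by Ka6; b8: attacked by Ba7.
Legal moves for Black: none.
In check with no legal moves → checkmate.

checkmate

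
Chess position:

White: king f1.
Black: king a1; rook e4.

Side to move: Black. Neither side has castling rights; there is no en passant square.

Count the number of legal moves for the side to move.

17

Black to move; king on a1.
In check: no.
Legal moves: Re8, Re7, Re6, Re5, Rh4, Rg4, Rf4+, Rd4, Rc4, Rb4, Ra4, Re3, Re2, Re1+, Kb2, Ka2, Kb1.
Count: 17.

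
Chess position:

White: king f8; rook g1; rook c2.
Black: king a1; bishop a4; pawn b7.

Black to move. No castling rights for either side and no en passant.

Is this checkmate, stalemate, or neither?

Black to move; black king on a1.
In check: yes, from the white rook on g1.
King squares — b1: attacked by Rg1; a2: attacked by Rc2; b2: attacked by Rc2.
Legal moves for Black: none.
In check with no legal moves → checkmate.

checkmate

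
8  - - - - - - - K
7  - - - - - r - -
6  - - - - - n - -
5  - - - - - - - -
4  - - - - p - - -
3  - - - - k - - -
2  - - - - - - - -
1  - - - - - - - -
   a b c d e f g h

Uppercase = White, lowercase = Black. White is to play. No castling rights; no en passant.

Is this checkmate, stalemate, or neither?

White to move; white king on h8.
In check: no.
King squares — g7: attacked by Rf7; h7: attacked by Nf6; g8: attacked by Nf6.
Legal moves for White: none.
Not in check and no legal moves → stalemate.

stalemate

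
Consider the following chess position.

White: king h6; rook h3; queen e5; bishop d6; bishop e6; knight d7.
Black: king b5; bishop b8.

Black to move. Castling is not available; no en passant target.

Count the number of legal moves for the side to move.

Black to move; king on b5.
In check: yes, from the white queen on e5.
Legal moves: Kc6, Ka6, Ka4.
Count: 3.

3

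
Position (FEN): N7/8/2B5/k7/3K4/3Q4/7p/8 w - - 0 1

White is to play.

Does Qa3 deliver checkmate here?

After Qa3: black king on a5; in check: yes, from the white queen on a3.
King squares — a4: attacked by Qa3; b4: attacked by Qa3; b5: attacked by Bc6; a6: attacked by Qa3; b6: attacked by Na8.
Black has no legal moves → checkmate.

yes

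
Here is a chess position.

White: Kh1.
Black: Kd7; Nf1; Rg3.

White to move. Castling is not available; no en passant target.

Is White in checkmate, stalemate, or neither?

White to move; white king on h1.
In check: no.
King squares — g1: attacked by Rg3; g2: attacked by Rg3; h2: attacked by Nf1.
Legal moves for White: none.
Not in check and no legal moves → stalemate.

stalemate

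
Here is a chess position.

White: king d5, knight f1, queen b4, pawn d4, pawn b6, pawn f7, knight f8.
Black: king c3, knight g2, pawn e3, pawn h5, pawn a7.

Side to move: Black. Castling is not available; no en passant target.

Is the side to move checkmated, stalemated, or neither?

Black to move; black king on c3.
In check: yes, from the white queen on b4.
King squares — b2: attacked by Qb4; c2: available; d2: attacked by Nf1; b3: attacked by Qb4; d3: available; b4: available; c4: attacked by Qb4; d4: attacked by Qb4.
Legal moves for Black: Kxb4, Kd3, Kc2.
Black is in check but has 3 legal moves → neither.

neither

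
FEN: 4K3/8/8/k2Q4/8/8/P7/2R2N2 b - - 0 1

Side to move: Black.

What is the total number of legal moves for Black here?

4

Black to move; king on a5.
In check: yes, from the white queen on d5.
Legal moves: Kb6, Ka6, Kb4, Ka4.
Count: 4.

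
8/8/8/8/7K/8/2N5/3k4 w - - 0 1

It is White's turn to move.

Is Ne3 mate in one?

After Ne3: black king on d1; in check: yes, from the white knight on e3.
Black has 4 legal replies: Ke2, Kd2, Ke1, Kc1.
In check but a legal move exists → not checkmate.

no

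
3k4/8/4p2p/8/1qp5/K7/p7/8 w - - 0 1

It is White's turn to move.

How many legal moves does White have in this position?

White to move; king on a3.
In check: yes, from the black queen on b4.
Legal moves: Kxb4, Kxa2.
Count: 2.

2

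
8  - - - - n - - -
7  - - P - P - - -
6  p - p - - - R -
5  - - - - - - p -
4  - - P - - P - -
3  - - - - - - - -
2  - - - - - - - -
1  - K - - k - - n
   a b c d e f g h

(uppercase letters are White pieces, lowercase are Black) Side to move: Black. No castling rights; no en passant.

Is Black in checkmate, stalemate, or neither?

Black to move; black king on e1.
In check: no.
Legal moves for Black: Ng7, Nxc7, Nf6, Nd6, Ng3, Nf2, Kf2, Ke2, Kd2, Kf1, Kd1, gxf4, c5, a5, g4.
Black has 15 legal moves and is not in check → neither.

neither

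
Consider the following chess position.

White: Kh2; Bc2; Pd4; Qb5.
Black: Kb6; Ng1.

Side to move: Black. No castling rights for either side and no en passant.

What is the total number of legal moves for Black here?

3

Black to move; king on b6.
In check: yes, from the white queen on b5.
Legal moves: Kc7, Ka7, Kxb5.
Count: 3.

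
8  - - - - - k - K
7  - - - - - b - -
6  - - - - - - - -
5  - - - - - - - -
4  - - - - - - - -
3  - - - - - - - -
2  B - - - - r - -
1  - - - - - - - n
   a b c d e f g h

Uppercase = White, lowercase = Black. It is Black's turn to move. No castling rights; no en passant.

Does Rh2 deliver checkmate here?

yes

After Rh2: white king on h8; in check: yes, from the black rook on h2.
King squares — g7: attacked by Kf8; h7: attacked by Rh2; g8: attacked by Bf7.
White has no legal moves → checkmate.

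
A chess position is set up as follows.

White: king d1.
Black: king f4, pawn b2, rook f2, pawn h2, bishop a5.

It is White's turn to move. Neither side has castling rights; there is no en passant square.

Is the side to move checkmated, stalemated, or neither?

White to move; white king on d1.
In check: no.
King squares — c1: attacked by Pb2; e1: attacked by Ba5; c2: attacked by Rf2; d2: attacked by Rf2; e2: attacked by Rf2.
Legal moves for White: none.
Not in check and no legal moves → stalemate.

stalemate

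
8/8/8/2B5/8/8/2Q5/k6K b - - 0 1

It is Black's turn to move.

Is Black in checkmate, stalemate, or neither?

stalemate

Black to move; black king on a1.
In check: no.
King squares — b1: attacked by Qc2; a2: attacked by Qc2; b2: attacked by Qc2.
Legal moves for Black: none.
Not in check and no legal moves → stalemate.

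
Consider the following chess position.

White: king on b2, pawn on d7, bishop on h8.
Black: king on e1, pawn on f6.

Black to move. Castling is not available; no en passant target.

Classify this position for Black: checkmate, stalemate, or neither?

neither

Black to move; black king on e1.
In check: no.
Legal moves for Black: Kf2, Ke2, Kd2, Kf1, Kd1, f5.
Black has 6 legal moves and is not in check → neither.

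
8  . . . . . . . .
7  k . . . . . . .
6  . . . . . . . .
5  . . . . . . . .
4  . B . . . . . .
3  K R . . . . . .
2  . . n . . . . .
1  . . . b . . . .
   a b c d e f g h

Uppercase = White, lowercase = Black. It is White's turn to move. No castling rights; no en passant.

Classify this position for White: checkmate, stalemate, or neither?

neither

White to move; white king on a3.
In check: yes, from the black knight on c2.
Legal moves for White: Ka4, Kb2, Ka2.
White is in check but has 3 legal moves → neither.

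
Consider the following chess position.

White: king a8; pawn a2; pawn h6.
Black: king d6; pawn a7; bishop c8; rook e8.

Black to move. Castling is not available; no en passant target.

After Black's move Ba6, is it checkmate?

no

After Ba6: white king on a8; in check: yes, from the black rook on e8.
White has 1 legal reply: Kxa7.
In check but a legal move exists → not checkmate.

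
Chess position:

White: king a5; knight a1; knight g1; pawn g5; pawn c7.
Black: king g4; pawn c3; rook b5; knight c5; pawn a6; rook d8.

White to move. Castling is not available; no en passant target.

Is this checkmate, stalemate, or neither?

White to move; white king on a5.
In check: yes, from the black rook on b5.
King squares — a4: attacked by Nc5; b4: attacked by Rb5; b5: attacked by Pa6; a6: attacked by Nc5; b6: attacked by Rb5.
Legal moves for White: none.
In check with no legal moves → checkmate.

checkmate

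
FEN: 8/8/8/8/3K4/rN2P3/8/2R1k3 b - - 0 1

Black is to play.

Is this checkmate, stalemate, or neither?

neither

Black to move; black king on e1.
In check: yes, from the white rook on c1.
Legal moves for Black: Kf2, Ke2.
Black is in check but has 2 legal moves → neither.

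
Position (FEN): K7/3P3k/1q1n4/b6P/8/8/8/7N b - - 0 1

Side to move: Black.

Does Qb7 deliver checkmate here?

yes

After Qb7: white king on a8; in check: yes, from the black queen on b7.
King squares — a7: attacked by Qb7; b7: attacked by Nd6; b8: attacked by Qb7.
White has no legal moves → checkmate.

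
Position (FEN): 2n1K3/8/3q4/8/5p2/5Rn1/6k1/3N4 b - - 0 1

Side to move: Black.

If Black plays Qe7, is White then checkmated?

After Qe7: white king on e8; in check: yes, from the black queen on e7.
King squares — d7: attacked by Qe7; e7: attacked by Nc8; f7: attacked by Qe7; d8: attacked by Qe7; f8: attacked by Qe7.
White has no legal moves → checkmate.

yes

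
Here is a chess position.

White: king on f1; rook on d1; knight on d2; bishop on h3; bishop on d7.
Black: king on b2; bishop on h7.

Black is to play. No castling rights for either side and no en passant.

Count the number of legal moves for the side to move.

Black to move; king on b2.
In check: no.
Legal moves: Bg8, Bg6, Bf5, Be4, Bd3+, Bc2, Bb1, Kc3, Ka3, Kc2, Ka2.
Count: 11.

11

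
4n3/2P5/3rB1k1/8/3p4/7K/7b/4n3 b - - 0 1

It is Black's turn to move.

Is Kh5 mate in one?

After Kh5: white king on h3; in check: no.
White is not in check, so this cannot be checkmate.

no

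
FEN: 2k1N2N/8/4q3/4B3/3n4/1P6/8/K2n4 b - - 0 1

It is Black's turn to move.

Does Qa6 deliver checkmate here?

no

After Qa6: white king on a1; in check: yes, from the black queen on a6.
White has 1 legal reply: Kb1.
In check but a legal move exists → not checkmate.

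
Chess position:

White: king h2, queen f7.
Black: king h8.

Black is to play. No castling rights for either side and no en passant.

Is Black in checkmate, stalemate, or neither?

Black to move; black king on h8.
In check: no.
King squares — g7: attacked by Qf7; h7: attacked by Qf7; g8: attacked by Qf7.
Legal moves for Black: none.
Not in check and no legal moves → stalemate.

stalemate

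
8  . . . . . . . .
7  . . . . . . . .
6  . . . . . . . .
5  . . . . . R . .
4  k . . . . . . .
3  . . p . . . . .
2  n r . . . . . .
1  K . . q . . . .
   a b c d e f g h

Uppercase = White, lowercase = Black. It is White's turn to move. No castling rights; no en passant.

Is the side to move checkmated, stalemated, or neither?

checkmate

White to move; white king on a1.
In check: yes, from the black queen on d1.
King squares — b1: attacked by Qd1; a2: attacked by Rb2; b2: attacked by Pc3.
Legal moves for White: none.
In check with no legal moves → checkmate.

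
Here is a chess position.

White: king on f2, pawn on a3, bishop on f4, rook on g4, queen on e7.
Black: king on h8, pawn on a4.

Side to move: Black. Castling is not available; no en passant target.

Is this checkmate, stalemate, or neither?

Black to move; black king on h8.
In check: no.
King squares — g7: attacked by Rg4; h7: attacked by Qe7; g8: attacked by Rg4.
Legal moves for Black: none.
Not in check and no legal moves → stalemate.

stalemate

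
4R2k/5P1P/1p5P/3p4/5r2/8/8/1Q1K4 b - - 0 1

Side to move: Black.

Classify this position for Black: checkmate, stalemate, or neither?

Black to move; black king on h8.
In check: yes, from the white rook on e8.
King squares — g7: attacked by Ph6; h7: attacked by Qb1; g8: attacked by Pf7.
Legal moves for Black: none.
In check with no legal moves → checkmate.

checkmate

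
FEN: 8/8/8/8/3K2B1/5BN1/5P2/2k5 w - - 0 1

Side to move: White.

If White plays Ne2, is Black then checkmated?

After Ne2: black king on c1; in check: yes, from the white knight on e2.
Black has 5 legal replies: Kd2, Kc2, Kb2, Kd1, Kb1.
In check but a legal move exists → not checkmate.

no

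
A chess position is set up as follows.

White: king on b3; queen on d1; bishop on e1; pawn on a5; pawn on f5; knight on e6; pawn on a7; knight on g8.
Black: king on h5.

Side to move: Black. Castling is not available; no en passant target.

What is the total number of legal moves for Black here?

Black to move; king on h5.
In check: yes, from the white queen on d1.
Legal moves: none.
Count: 0.

0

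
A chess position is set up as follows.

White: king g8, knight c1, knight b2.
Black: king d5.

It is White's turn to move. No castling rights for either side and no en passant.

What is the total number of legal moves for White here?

13

White to move; king on g8.
In check: no.
Legal moves: Kh8, Kf8, Kh7, Kg7, Kf7, Nc4, Na4, Nbd3, Nd1, Ncd3, Nb3, Ne2, Na2.
Count: 13.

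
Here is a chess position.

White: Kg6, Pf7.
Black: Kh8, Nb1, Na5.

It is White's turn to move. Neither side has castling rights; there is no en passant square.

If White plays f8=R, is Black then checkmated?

After f8=R: black king on h8; in check: yes, from the white rook on f8.
King squares — g7: attacked by Kg6; h7: attacked by Kg6; g8: attacked by Rf8.
Black has no legal moves → checkmate.

yes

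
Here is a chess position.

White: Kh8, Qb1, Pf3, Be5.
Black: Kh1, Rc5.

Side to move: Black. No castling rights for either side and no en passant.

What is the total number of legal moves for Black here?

2

Black to move; king on h1.
In check: yes, from the white queen on b1.
Legal moves: Kg2, Rc1.
Count: 2.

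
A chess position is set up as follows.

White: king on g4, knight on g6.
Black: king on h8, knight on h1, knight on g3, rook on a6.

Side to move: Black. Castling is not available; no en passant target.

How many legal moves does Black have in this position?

4

Black to move; king on h8.
In check: yes, from the white knight on g6.
Legal moves: Kg8, Kh7, Kg7, Rxg6+.
Count: 4.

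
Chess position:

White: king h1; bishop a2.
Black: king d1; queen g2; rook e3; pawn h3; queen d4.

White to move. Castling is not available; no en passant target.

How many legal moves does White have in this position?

White to move; king on h1.
In check: yes, from the black queen on g2.
Legal moves: none.
Count: 0.

0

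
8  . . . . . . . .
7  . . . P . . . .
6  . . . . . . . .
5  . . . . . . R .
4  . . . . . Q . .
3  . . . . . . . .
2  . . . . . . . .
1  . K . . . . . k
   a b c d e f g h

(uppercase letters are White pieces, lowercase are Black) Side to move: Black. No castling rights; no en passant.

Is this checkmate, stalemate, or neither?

Black to move; black king on h1.
In check: no.
King squares — g1: attacked by Rg5; g2: attacked by Rg5; h2: attacked by Qf4.
Legal moves for Black: none.
Not in check and no legal moves → stalemate.

stalemate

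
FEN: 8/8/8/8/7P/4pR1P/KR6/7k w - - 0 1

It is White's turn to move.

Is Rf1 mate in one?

After Rf1: black king on h1; in check: yes, from the white rook on f1.
King squares — g1: attacked by Rf1; g2: attacked by Rb2; h2: attacked by Rb2.
Black has no legal moves → checkmate.

yes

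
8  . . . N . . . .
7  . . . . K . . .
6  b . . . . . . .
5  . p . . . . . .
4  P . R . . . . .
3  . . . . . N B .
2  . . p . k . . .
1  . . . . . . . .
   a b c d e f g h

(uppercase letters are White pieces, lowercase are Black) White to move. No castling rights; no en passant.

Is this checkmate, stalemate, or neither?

White to move; white king on e7.
In check: no.
Legal moves for White include: Nf7, Nb7, Ne6, Nc6, Kf8, Ke8, Kf7, Kd7, Kf6, Ke6, Kd6, Rc8, Rc7, Rc6, Rc5, Rh4, Rg4, Rf4, ... (list truncated; more exist).
White has legal moves and is not in check → neither.

neither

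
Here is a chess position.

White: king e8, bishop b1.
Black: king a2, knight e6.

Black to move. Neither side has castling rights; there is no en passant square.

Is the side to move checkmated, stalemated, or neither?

Black to move; black king on a2.
In check: yes, from the white bishop on b1.
King squares — a1: available; b1: available; b2: available; a3: available; b3: available.
Legal moves for Black: Kb3, Ka3, Kb2, Kxb1, Ka1.
Black is in check but has 5 legal moves → neither.

neither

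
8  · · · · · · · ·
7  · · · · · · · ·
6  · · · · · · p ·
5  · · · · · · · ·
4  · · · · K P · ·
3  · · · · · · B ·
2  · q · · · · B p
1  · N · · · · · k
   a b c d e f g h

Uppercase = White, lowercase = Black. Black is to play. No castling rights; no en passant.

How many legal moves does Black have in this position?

Black to move; king on h1.
In check: yes, from the white bishop on g2.
Legal moves: Kxg2, Kg1, Qxg2+.
Count: 3.

3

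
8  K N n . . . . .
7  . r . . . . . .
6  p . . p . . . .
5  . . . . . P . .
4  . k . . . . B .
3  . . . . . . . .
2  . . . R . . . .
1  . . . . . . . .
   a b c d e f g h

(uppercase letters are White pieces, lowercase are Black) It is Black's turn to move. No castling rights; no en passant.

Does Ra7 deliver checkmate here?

After Ra7: white king on a8; in check: yes, from the black rook on a7.
King squares — a7: attacked by Nc8; b7: attacked by Ra7; b8: own knight.
White has no legal moves → checkmate.

yes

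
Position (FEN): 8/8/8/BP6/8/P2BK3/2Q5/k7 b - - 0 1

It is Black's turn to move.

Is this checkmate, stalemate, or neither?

Black to move; black king on a1.
In check: no.
King squares — b1: attacked by Qc2; a2: attacked by Qc2; b2: attacked by Qc2.
Legal moves for Black: none.
Not in check and no legal moves → stalemate.

stalemate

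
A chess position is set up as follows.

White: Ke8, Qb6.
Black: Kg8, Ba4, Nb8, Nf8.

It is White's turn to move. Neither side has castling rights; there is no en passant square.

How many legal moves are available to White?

4

White to move; king on e8.
In check: yes, from the black bishop on a4.
Legal moves: Kd8, Ke7, Qc6, Qb5.
Count: 4.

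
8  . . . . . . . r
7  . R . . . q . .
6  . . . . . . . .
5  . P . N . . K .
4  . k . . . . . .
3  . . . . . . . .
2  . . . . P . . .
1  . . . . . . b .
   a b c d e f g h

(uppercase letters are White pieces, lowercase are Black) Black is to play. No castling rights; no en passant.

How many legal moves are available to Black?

7

Black to move; king on b4.
In check: yes, from the white knight on d5.
Legal moves: Kc5, Ka5, Kc4, Ka4, Kb3, Ka3, Qxd5+.
Count: 7.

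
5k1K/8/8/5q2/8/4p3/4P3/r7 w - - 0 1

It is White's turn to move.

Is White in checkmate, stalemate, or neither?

stalemate

White to move; white king on h8.
In check: no.
King squares — g7: attacked by Kf8; h7: attacked by Qf5; g8: attacked by Kf8.
Legal moves for White: none.
Not in check and no legal moves → stalemate.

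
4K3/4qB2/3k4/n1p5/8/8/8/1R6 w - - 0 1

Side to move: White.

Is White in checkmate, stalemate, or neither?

White to move; white king on e8.
In check: yes, from the black queen on e7.
King squares — d7: attacked by Kd6; e7: attacked by Kd6; f7: own bishop; d8: attacked by Qe7; f8: attacked by Qe7.
Legal moves for White: none.
In check with no legal moves → checkmate.

checkmate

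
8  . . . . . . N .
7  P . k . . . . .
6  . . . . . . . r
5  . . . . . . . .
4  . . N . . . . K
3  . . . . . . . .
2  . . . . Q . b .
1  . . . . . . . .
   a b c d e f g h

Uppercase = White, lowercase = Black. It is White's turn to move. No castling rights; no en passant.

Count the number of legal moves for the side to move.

5

White to move; king on h4.
In check: yes, from the black rook on h6.
Legal moves: Kg5, Kg4, Kg3, Nxh6, Qh5.
Count: 5.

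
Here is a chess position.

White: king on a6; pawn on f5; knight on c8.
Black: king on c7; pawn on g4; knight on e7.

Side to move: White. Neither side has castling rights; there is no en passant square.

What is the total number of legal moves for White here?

White to move; king on a6.
In check: no.
Legal moves: Nxe7, Na7, Nd6, Nb6, Ka7, Kb5, Ka5, f6.
Count: 8.

8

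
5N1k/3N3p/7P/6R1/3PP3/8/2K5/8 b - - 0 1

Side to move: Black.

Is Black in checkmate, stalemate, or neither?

stalemate

Black to move; black king on h8.
In check: no.
King squares — g7: attacked by Rg5; h7: own pawn; g8: attacked by Rg5.
Legal moves for Black: none.
Not in check and no legal moves → stalemate.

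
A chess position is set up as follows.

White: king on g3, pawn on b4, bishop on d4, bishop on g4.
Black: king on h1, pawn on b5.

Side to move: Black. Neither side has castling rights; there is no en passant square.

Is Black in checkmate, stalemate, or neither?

stalemate

Black to move; black king on h1.
In check: no.
King squares — g1: attacked by Bd4; g2: attacked by Kg3; h2: attacked by Kg3.
Legal moves for Black: none.
Not in check and no legal moves → stalemate.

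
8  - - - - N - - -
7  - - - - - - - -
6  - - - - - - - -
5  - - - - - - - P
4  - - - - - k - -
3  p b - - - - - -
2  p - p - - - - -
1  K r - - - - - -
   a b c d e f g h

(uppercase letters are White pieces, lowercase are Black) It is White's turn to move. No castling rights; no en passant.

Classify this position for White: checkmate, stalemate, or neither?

checkmate

White to move; white king on a1.
In check: yes, from the black rook on b1.
King squares — b1: attacked by Pa2; a2: attacked by Bb3; b2: attacked by Rb1.
Legal moves for White: none.
In check with no legal moves → checkmate.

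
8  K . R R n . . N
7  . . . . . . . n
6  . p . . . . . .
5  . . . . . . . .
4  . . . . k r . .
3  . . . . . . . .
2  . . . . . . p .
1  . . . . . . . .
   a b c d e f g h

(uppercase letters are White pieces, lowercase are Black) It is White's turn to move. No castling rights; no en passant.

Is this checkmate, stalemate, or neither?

White to move; white king on a8.
In check: no.
Legal moves for White include: Nf7, Ng6, Rxe8+, Rd7, Rd6, Rd5, Rd4+, Rd3, Rd2, Rd1, Rb8, Rc7, Rc6, Rc5, Rc4+, Rc3, Rc2, Rc1, ... (list truncated; more exist).
White has legal moves and is not in check → neither.

neither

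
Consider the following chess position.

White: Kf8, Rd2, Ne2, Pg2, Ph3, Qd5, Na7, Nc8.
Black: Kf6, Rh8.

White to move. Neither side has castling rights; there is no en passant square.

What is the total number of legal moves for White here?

White to move; king on f8.
In check: yes, from the black rook on h8.
Legal moves: Qg8.
Count: 1.

1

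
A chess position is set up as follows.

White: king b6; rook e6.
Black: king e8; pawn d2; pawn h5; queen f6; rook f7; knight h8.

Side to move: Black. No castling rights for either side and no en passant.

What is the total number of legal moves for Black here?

6

Black to move; king on e8.
In check: yes, from the white rook on e6.
Legal moves: Kf8, Kd8, Kd7, Re7, Qe7, Qxe6+.
Count: 6.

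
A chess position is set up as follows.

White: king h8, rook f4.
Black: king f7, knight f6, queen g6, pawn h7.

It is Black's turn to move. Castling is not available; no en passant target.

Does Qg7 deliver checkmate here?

After Qg7: white king on h8; in check: yes, from the black queen on g7.
King squares — g7: attacked by Kf7; h7: attacked by Nf6; g8: attacked by Nf6.
White has no legal moves → checkmate.

yes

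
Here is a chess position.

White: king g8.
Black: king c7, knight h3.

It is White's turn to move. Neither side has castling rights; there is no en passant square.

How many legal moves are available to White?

5

White to move; king on g8.
In check: no.
Legal moves: Kh8, Kf8, Kh7, Kg7, Kf7.
Count: 5.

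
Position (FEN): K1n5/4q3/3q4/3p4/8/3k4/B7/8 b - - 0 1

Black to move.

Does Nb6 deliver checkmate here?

After Nb6: white king on a8; in check: yes, from the black knight on b6.
King squares — a7: attacked by Qe7; b7: attacked by Qe7; b8: attacked by Qd6.
White has no legal moves → checkmate.

yes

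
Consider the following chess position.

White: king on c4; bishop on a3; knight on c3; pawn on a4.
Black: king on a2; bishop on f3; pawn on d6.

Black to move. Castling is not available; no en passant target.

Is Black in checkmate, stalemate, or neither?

neither

Black to move; black king on a2.
In check: yes, from the white knight on c3.
Legal moves for Black: Kxa3, Ka1.
Black is in check but has 2 legal moves → neither.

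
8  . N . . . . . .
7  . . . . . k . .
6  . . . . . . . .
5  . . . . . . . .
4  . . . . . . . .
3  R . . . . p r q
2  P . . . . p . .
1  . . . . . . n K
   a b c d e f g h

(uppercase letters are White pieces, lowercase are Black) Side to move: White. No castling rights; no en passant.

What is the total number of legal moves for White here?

White to move; king on h1.
In check: yes, from the black queen on h3.
Legal moves: none.
Count: 0.

0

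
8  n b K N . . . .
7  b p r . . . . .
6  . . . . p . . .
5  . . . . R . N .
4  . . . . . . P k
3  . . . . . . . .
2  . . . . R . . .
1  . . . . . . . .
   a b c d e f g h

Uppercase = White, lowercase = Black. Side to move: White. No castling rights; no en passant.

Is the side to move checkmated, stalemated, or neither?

White to move; white king on c8.
In check: yes, from the black rook on c7.
King squares — b7: attacked by Rc7; c7: attacked by Na8; d7: attacked by Rc7; b8: attacked by Ba7; d8: own knight.
Legal moves for White: none.
In check with no legal moves → checkmate.

checkmate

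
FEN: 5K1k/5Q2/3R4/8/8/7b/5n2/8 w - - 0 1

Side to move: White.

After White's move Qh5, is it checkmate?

yes

After Qh5: black king on h8; in check: yes, from the white queen on h5.
King squares — g7: attacked by Kf8; h7: attacked by Qh5; g8: attacked by Kf8.
Black has no legal moves → checkmate.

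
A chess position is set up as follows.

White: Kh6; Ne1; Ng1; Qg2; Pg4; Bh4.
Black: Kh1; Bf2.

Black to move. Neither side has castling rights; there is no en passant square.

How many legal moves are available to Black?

0

Black to move; king on h1.
In check: yes, from the white queen on g2.
Legal moves: none.
Count: 0.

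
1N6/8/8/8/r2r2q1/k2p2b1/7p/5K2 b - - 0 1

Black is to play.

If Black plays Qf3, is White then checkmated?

yes

After Qf3: white king on f1; in check: yes, from the black queen on f3.
King squares — e1: attacked by Bg3; g1: attacked by Ph2; e2: attacked by Pd3; f2: attacked by Qf3; g2: attacked by Qf3.
White has no legal moves → checkmate.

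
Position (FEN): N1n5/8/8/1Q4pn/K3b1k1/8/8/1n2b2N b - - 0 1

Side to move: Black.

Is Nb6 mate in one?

After Nb6: white king on a4; in check: yes, from the black knight on b6.
White has 3 legal replies: Kb3, Nxb6, Qxb6.
In check but a legal move exists → not checkmate.

no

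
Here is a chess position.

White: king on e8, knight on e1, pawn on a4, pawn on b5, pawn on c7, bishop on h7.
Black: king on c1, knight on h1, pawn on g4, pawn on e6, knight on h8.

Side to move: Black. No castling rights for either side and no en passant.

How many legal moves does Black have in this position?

Black to move; king on c1.
In check: no.
Legal moves: Nf7, Ng6, Ng3, Nf2, Kd2, Kb2, Kd1, e5, g3.
Count: 9.

9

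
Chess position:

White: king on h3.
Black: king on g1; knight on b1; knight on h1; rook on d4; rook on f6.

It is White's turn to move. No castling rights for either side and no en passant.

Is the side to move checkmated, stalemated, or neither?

stalemate

White to move; white king on h3.
In check: no.
King squares — g2: attacked by Kg1; h2: attacked by Kg1; g3: attacked by Nh1; g4: attacked by Rd4; h4: attacked by Rd4.
Legal moves for White: none.
Not in check and no legal moves → stalemate.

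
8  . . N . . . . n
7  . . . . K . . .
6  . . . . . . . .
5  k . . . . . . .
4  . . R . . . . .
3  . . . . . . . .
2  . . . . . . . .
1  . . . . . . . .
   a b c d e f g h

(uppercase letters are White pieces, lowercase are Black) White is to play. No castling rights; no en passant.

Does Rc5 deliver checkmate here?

After Rc5: black king on a5; in check: yes, from the white rook on c5.
Black has 3 legal replies: Ka6, Kb4, Ka4.
In check but a legal move exists → not checkmate.

no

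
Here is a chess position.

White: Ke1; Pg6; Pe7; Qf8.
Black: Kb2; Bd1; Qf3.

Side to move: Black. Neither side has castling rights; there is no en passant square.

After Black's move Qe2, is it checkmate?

After Qe2: white king on e1; in check: yes, from the black queen on e2.
King squares — d1: attacked by Qe2; f1: attacked by Qe2; d2: attacked by Qe2; e2: attacked by Bd1; f2: attacked by Qe2.
White has no legal moves → checkmate.

yes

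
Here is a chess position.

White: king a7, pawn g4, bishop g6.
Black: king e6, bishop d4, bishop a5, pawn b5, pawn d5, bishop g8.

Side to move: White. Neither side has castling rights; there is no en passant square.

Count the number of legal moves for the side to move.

White to move; king on a7.
In check: yes, from the black bishop on d4.
Legal moves: Kb8, Ka8, Kb7, Ka6.
Count: 4.

4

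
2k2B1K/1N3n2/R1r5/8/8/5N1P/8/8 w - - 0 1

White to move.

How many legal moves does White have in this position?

3

White to move; king on h8.
In check: yes, from the black knight on f7.
Legal moves: Kg8, Kh7, Kg7.
Count: 3.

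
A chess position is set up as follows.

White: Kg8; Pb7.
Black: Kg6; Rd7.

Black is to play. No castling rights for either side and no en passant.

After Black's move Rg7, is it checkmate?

After Rg7: white king on g8; in check: yes, from the black rook on g7.
White has 2 legal replies: Kh8, Kf8.
In check but a legal move exists → not checkmate.

no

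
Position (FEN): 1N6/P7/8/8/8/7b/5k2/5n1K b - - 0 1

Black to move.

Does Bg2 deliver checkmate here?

After Bg2: white king on h1; in check: yes, from the black bishop on g2.
King squares — g1: attacked by Kf2; g2: attacked by Kf2; h2: attacked by Nf1.
White has no legal moves → checkmate.

yes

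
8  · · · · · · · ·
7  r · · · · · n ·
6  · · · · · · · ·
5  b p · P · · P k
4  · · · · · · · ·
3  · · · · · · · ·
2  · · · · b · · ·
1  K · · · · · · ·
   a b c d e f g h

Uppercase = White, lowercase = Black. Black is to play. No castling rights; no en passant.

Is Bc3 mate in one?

no

After Bc3: white king on a1; in check: yes, from the black bishop on c3 and the black rook on a7.
White has 1 legal reply: Kb1.
In check but a legal move exists → not checkmate.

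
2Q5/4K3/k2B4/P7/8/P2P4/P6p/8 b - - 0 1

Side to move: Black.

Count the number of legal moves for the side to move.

Black to move; king on a6.
In check: yes, from the white queen on c8.
Legal moves: Ka7, Kb5, Kxa5.
Count: 3.

3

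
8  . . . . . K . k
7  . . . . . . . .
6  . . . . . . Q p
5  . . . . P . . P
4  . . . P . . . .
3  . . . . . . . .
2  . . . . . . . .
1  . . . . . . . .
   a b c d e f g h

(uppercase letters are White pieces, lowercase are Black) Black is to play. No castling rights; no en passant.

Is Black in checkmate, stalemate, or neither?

Black to move; black king on h8.
In check: no.
King squares — g7: attacked by Qg6; h7: attacked by Qg6; g8: attacked by Qg6.
Legal moves for Black: none.
Not in check and no legal moves → stalemate.

stalemate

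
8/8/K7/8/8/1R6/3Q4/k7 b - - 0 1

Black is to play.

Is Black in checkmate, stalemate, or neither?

stalemate

Black to move; black king on a1.
In check: no.
King squares — b1: attacked by Rb3; a2: attacked by Qd2; b2: attacked by Qd2.
Legal moves for Black: none.
Not in check and no legal moves → stalemate.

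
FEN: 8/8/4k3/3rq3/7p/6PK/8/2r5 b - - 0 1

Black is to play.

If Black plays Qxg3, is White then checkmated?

yes

After Qxg3: white king on h3; in check: yes, from the black queen on g3.
King squares — g2: attacked by Qg3; h2: attacked by Qg3; g3: attacked by Ph4; g4: attacked by Qg3; h4: attacked by Qg3.
White has no legal moves → checkmate.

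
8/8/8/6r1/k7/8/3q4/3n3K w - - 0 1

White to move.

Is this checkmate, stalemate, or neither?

White to move; white king on h1.
In check: no.
King squares — g1: attacked by Rg5; g2: attacked by Qd2; h2: attacked by Qd2.
Legal moves for White: none.
Not in check and no legal moves → stalemate.

stalemate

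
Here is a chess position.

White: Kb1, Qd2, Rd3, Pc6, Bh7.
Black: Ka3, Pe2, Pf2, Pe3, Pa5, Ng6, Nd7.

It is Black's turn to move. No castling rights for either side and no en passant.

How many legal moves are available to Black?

1

Black to move; king on a3.
In check: yes, from the white rook on d3.
Legal moves: Ka4.
Count: 1.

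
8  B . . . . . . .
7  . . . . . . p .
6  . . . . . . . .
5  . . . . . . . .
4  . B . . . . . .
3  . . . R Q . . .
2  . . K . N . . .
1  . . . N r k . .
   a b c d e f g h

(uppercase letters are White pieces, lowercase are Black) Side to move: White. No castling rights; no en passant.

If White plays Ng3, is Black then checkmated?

yes

After Ng3: black king on f1; in check: yes, from the white knight on g3.
King squares — e1: own rook; g1: attacked by Qe3; e2: attacked by Qe3; f2: attacked by Nd1; g2: attacked by Ba8.
Black has no legal moves → checkmate.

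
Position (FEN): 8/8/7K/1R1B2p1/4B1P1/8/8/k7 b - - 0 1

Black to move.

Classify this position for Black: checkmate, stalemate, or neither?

Black to move; black king on a1.
In check: no.
King squares — b1: attacked by Be4; a2: attacked by Bd5; b2: attacked by Rb5.
Legal moves for Black: none.
Not in check and no legal moves → stalemate.

stalemate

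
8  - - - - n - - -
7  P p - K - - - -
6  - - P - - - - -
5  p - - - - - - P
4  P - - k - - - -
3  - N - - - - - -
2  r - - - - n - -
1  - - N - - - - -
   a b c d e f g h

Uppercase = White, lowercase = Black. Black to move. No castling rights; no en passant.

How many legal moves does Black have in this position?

Black to move; king on d4.
In check: yes, from the white knight on b3.
Legal moves: Ke5, Kd5, Ke4, Kc4, Ke3, Kc3.
Count: 6.

6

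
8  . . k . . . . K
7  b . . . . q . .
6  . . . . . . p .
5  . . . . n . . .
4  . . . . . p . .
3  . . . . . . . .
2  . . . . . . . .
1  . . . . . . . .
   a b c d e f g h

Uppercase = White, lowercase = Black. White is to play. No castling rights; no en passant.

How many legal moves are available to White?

White to move; king on h8.
In check: no.
Legal moves: none.
Count: 0.

0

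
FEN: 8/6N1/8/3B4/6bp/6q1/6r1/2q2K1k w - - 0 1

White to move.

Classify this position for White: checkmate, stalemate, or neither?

White to move; white king on f1.
In check: yes, from the black queen on c1.
King squares — e1: attacked by Qc1; g1: attacked by Qc1; e2: attacked by Rg2; f2: attacked by Rg2; g2: attacked by Kh1.
Legal moves for White: none.
In check with no legal moves → checkmate.

checkmate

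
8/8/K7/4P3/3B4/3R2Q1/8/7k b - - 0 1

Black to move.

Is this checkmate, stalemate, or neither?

stalemate

Black to move; black king on h1.
In check: no.
King squares — g1: attacked by Qg3; g2: attacked by Qg3; h2: attacked by Qg3.
Legal moves for Black: none.
Not in check and no legal moves → stalemate.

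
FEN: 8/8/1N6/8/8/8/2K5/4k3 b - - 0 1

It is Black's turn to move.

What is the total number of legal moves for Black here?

3

Black to move; king on e1.
In check: no.
Legal moves: Kf2, Ke2, Kf1.
Count: 3.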